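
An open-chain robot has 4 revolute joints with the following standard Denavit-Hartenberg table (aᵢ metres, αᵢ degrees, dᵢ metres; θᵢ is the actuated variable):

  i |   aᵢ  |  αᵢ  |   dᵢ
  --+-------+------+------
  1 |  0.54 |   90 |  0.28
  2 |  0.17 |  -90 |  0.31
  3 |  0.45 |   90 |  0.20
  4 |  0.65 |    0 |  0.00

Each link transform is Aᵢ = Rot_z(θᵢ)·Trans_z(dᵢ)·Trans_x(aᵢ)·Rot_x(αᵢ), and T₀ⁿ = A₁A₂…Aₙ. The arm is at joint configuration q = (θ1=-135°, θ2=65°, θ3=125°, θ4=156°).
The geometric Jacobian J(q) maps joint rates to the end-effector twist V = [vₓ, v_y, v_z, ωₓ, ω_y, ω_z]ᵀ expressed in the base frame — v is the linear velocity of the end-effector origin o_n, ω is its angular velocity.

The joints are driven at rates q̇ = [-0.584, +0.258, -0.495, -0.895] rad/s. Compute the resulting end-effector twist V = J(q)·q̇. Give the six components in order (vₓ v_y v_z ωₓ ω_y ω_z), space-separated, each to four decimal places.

0.6677 0.6379 -0.0323 -0.6436 0.4473 -1.4576

o_n = [-0.4622, 0.1428, 0.7051]
J₁: ẑ×o_n = [-0.1428, -0.4622, 0.0000], ω = ẑ
J2: z=[-0.7071, 0.7071, 0.0000] o=[-0.3818, -0.3818, 0.2800] → [0.3006, 0.3006, -0.3142, -0.7071, 0.7071, 0.0000]
J3: z=[0.6409, 0.6409, 0.4226] o=[-0.6518, -0.2134, 0.4341] → [0.0231, -0.0935, 0.1068, 0.6409, 0.6409, 0.4226]
J4: z=[0.1608, -0.6504, 0.7424] o=[-0.1859, -0.2688, 0.2847] → [-0.5790, -0.2727, -0.1135, 0.1608, -0.6504, 0.7424]
V = J·q̇ = [0.6677, 0.6379, -0.0323, -0.6436, 0.4473, -1.4576]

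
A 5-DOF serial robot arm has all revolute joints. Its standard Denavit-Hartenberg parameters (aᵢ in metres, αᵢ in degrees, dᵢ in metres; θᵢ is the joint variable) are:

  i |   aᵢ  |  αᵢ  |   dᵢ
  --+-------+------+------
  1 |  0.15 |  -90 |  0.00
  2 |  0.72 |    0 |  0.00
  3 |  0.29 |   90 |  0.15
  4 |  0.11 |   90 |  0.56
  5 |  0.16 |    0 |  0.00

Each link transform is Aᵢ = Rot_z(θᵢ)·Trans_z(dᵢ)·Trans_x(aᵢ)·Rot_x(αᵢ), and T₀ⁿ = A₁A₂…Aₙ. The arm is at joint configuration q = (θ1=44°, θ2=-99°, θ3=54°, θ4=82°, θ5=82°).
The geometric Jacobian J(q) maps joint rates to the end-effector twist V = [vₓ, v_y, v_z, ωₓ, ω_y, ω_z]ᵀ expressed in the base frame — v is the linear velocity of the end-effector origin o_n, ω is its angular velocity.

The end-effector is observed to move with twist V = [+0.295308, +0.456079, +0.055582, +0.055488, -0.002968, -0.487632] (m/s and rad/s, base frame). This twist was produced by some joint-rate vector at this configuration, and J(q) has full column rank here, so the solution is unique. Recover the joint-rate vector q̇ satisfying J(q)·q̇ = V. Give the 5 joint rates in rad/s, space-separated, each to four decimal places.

o_n = [-0.3769, 0.0267, 1.4372]
J₁: ẑ×o_n = [-0.0267, -0.3769, 0.0000], ω = ẑ
J2: z=[-0.6947, 0.7193, 0.0000] o=[0.1079, 0.1042, 0.0000] → [1.0339, 0.9984, 0.4026, -0.6947, 0.7193, 0.0000]
J3: z=[-0.6947, 0.7193, 0.0000] o=[0.0269, 0.0260, 0.7111] → [0.5223, 0.5044, 0.2899, -0.6947, 0.7193, 0.0000]
J4: z=[-0.5087, -0.4912, 0.7071] o=[0.0702, 0.2763, 0.9162] → [-0.0794, -0.0511, -0.0926, -0.5087, -0.4912, 0.7071]
J5: z=[0.6004, 0.3863, 0.7002] o=[-0.2825, 0.0871, 1.3230] → [0.0864, -0.1346, 0.0002, 0.6004, 0.3863, 0.7002]
q̇ = J⁺·V = [-0.5170, 0.5760, -0.6100, -0.0060, 0.0480]

-0.5170 0.5760 -0.6100 -0.0060 0.0480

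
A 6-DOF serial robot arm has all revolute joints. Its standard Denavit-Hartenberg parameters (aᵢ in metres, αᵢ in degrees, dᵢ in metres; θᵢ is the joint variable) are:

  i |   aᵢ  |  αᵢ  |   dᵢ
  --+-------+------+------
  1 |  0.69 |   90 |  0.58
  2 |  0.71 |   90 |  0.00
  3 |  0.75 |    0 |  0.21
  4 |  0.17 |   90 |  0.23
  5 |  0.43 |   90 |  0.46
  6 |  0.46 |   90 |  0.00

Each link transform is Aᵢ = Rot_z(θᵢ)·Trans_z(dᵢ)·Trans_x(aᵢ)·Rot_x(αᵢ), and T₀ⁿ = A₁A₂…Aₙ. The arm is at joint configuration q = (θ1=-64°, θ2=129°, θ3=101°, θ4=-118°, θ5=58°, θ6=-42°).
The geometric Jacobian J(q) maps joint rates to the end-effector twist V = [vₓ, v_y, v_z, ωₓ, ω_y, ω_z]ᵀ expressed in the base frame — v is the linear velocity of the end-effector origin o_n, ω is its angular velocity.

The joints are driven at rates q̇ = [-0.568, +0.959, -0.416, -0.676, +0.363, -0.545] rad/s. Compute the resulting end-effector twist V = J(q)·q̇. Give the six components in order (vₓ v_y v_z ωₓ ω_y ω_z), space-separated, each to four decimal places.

o_n = [-0.0002, -0.9608, 2.1051]
J₁: ẑ×o_n = [0.9608, -0.0002, 0.0000], ω = ẑ
J2: z=[-0.8988, -0.4384, 0.0000] o=[0.3025, -0.6202, 0.5800] → [-0.6686, 1.3708, 0.1734, -0.8988, -0.4384, 0.0000]
J3: z=[0.3407, -0.6985, 0.6293] o=[0.1066, -0.2186, 1.1318] → [-0.2128, -0.3988, -0.3275, 0.3407, -0.6985, 0.6293]
J4: z=[0.3407, -0.6985, 0.6293] o=[-0.4441, -0.7689, 1.1527] → [-0.5445, -0.0451, 0.2447, 0.3407, -0.6985, 0.6293]
J5: z=[0.9402, 0.2538, -0.2272] o=[-0.3659, -0.8158, 1.4238] → [0.1400, -0.7237, -0.2291, 0.9402, 0.2538, -0.2272]
J6: z=[-0.1814, 0.9376, 0.2968] o=[0.1906, -0.8013, 1.7181] → [0.4102, 0.0136, 0.2078, -0.1814, 0.9376, 0.2968]
V = J·q̇ = [-0.9029, 1.2411, -0.0593, -0.7938, -0.0765, -1.4994]

-0.9029 1.2411 -0.0593 -0.7938 -0.0765 -1.4994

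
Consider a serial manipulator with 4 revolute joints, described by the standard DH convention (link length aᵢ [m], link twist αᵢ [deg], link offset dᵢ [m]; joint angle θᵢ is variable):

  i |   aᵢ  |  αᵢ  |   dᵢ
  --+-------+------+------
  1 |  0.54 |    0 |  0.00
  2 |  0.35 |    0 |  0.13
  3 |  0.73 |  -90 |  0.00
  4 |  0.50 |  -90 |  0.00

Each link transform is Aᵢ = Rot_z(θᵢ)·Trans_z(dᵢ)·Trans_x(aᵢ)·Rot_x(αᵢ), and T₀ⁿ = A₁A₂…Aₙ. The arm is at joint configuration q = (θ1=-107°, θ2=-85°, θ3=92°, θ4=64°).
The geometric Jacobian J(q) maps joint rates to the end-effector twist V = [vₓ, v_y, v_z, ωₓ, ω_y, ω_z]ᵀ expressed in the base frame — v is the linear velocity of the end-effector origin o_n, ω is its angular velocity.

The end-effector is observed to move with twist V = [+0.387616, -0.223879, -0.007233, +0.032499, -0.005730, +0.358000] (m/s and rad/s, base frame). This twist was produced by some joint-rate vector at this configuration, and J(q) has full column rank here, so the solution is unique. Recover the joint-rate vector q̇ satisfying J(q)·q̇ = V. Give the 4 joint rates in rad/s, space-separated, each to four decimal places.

o_n = [-0.6651, -1.3784, -0.3194]
J₁: ẑ×o_n = [1.3784, -0.6651, 0.0000], ω = ẑ
J2: z=[0.0000, 0.0000, 1.0000] o=[-0.1579, -0.5164, 0.0000] → [0.8620, -0.5072, 0.0000, 0.0000, 0.0000, 1.0000]
J3: z=[0.0000, 0.0000, 1.0000] o=[-0.5002, -0.4436, 0.1300] → [0.9348, -0.1648, 0.0000, 0.0000, 0.0000, 1.0000]
J4: z=[0.9848, -0.1736, 0.0000] o=[-0.6270, -1.1625, 0.1300] → [0.0780, 0.4426, -0.2192, 0.9848, -0.1736, 0.0000]
q̇ = J⁺·V = [0.1610, 0.2890, -0.0920, 0.0330]

0.1610 0.2890 -0.0920 0.0330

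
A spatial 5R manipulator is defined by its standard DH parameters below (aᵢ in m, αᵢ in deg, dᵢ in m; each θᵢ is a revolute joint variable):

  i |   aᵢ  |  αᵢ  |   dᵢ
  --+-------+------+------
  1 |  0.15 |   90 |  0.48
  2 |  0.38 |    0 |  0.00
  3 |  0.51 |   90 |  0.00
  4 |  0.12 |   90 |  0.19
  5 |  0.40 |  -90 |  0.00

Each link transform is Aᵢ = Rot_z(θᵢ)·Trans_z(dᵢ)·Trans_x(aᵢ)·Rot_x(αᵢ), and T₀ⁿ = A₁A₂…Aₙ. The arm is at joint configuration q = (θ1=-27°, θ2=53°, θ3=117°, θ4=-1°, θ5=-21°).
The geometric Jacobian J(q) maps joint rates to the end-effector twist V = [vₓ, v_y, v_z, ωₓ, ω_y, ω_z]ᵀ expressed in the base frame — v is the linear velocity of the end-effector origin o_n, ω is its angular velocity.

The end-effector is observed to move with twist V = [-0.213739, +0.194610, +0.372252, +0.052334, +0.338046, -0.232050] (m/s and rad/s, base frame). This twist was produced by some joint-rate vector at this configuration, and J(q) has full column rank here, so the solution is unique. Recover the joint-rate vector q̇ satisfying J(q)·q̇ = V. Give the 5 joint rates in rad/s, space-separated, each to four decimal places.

0.4000 0.9070 -0.9720 -0.6410 0.2600

o_n = [-0.5319, 0.2807, 1.0037]
J₁: ẑ×o_n = [-0.2807, -0.5319, 0.0000], ω = ẑ
J2: z=[-0.4540, -0.8910, 0.0000] o=[0.1337, -0.0681, 0.4800] → [-0.4666, 0.2377, -0.7513, -0.4540, -0.8910, 0.0000]
J3: z=[-0.4540, -0.8910, 0.0000] o=[0.3374, -0.1719, 0.7835] → [-0.1962, 0.1000, -0.9800, -0.4540, -0.8910, 0.0000]
J4: z=[0.1547, -0.0788, 0.9848] o=[-0.1101, 0.0561, 0.8720] → [-0.2315, -0.4357, 0.0015, 0.1547, -0.0788, 0.9848]
J5: z=[0.4692, 0.8831, -0.0030] o=[-0.1850, 0.0966, 1.0800] → [-0.0668, 0.0369, 0.3926, 0.4692, 0.8831, -0.0030]
q̇ = J⁺·V = [0.4000, 0.9070, -0.9720, -0.6410, 0.2600]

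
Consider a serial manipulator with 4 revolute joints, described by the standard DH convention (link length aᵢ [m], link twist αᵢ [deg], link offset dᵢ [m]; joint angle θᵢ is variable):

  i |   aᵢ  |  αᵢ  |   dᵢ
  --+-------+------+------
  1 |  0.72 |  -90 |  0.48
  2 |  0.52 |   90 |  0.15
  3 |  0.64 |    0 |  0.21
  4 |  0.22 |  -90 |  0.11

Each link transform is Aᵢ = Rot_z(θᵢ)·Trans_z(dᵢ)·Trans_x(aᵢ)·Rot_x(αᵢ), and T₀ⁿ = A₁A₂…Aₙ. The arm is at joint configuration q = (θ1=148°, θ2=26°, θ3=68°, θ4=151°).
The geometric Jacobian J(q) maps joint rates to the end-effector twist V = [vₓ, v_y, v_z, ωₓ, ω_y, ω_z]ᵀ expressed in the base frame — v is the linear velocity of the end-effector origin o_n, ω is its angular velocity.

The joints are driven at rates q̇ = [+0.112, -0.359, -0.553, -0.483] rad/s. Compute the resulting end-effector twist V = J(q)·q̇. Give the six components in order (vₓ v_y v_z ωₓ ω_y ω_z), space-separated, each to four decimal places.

-0.1804 -0.1233 0.1594 0.5754 0.0638 -0.8192

o_n = [-1.4989, 0.2233, 0.5095]
J₁: ẑ×o_n = [-0.2233, -1.4989, 0.0000], ω = ẑ
J2: z=[-0.5299, -0.8480, 0.0000] o=[-0.6106, 0.3815, 0.4800] → [-0.0250, 0.0156, -0.6695, -0.5299, -0.8480, 0.0000]
J3: z=[-0.3718, 0.2323, 0.8988] o=[-1.0864, 0.5020, 0.2520] → [0.3103, -0.2750, 0.1994, -0.3718, 0.2323, 0.8988]
J4: z=[-0.3718, 0.2323, 0.8988] o=[-1.6617, 0.1617, 0.3357] → [-0.0149, 0.2109, -0.0607, -0.3718, 0.2323, 0.8988]
V = J·q̇ = [-0.1804, -0.1233, 0.1594, 0.5754, 0.0638, -0.8192]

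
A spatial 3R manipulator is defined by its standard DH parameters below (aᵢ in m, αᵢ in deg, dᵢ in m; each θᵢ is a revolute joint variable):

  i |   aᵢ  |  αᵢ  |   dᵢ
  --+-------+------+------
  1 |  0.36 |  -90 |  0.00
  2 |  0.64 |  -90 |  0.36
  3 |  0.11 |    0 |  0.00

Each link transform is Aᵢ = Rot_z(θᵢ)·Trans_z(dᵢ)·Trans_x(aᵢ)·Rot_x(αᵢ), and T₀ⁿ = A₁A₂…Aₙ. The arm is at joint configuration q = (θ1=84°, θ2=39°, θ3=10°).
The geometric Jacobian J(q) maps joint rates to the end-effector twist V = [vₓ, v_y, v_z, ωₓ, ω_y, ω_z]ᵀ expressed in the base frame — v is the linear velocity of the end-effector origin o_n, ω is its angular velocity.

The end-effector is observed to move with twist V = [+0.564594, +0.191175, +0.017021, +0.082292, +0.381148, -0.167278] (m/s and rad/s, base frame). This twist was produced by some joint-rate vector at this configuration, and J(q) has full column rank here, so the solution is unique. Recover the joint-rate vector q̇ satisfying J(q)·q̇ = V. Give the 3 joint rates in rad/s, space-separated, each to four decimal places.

o_n = [-0.2406, 0.9720, -0.4709]
J₁: ẑ×o_n = [-0.9720, -0.2406, 0.0000], ω = ẑ
J2: z=[-0.9945, 0.1045, 0.0000] o=[0.0376, 0.3580, 0.0000] → [-0.0492, -0.4684, -0.5816, -0.9945, 0.1045, 0.0000]
J3: z=[-0.0658, -0.6259, -0.7771] o=[-0.2684, 0.8903, -0.4028] → [0.1062, -0.0261, 0.0120, -0.0658, -0.6259, -0.7771]
q̇ = J⁺·V = [-0.6460, -0.0420, -0.6160]

-0.6460 -0.0420 -0.6160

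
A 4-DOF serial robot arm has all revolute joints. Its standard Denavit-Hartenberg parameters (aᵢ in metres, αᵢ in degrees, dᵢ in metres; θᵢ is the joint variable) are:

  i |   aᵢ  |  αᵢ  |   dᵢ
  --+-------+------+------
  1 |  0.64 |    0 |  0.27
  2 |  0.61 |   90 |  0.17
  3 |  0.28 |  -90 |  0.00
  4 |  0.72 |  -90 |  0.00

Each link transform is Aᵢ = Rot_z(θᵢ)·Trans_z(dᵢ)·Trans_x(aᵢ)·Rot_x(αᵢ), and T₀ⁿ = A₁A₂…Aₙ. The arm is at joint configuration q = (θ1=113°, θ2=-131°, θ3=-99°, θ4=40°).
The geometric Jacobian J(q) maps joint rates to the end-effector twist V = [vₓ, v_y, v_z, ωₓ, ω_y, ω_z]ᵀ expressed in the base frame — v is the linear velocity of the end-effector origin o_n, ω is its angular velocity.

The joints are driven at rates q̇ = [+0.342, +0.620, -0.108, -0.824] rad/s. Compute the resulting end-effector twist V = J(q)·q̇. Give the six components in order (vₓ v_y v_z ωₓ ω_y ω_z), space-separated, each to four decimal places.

-0.7638 0.1048 -0.3626 -0.7406 0.3542 1.0909

o_n = [0.3494, 0.8810, -0.3813]
J₁: ẑ×o_n = [-0.8810, 0.3494, 0.0000], ω = ẑ
J2: z=[0.0000, 0.0000, 1.0000] o=[-0.2501, 0.5891, 0.2700] → [-0.2919, 0.5994, 0.0000, 0.0000, 0.0000, 1.0000]
J3: z=[-0.3090, -0.9511, 0.0000] o=[0.3301, 0.4006, 0.4400] → [0.7811, -0.2538, -0.1301, -0.3090, -0.9511, 0.0000]
J4: z=[0.9393, -0.3052, -0.1564] o=[0.2884, 0.4142, 0.1634] → [0.2393, 0.5022, 0.4571, 0.9393, -0.3052, -0.1564]
V = J·q̇ = [-0.7638, 0.1048, -0.3626, -0.7406, 0.3542, 1.0909]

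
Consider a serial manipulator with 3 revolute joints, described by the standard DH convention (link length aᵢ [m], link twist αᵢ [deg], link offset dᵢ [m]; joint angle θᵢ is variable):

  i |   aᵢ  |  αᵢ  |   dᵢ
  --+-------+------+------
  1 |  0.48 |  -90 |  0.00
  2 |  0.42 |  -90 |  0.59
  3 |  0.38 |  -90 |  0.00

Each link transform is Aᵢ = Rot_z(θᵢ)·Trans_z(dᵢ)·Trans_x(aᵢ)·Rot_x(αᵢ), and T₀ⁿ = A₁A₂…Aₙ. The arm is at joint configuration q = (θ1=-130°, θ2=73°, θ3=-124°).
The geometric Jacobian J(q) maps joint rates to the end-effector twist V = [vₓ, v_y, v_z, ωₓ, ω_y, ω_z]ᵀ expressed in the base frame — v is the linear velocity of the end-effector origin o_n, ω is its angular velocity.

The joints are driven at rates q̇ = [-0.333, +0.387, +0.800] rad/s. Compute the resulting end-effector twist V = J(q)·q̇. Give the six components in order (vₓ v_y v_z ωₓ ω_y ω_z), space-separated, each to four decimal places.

o_n = [0.3458, -0.9959, -0.1984]
J₁: ẑ×o_n = [0.9959, 0.3458, -0.0000], ω = ẑ
J2: z=[0.7660, -0.6428, 0.0000] o=[-0.3085, -0.3677, 0.0000] → [0.1276, 0.1520, -0.0607, 0.7660, -0.6428, 0.0000]
J3: z=[0.6147, 0.7326, -0.2924] o=[0.0645, -0.8410, -0.4016] → [0.1036, -0.2071, -0.3013, 0.6147, 0.7326, -0.2924]
V = J·q̇ = [-0.1994, -0.2220, -0.2645, 0.7882, 0.3373, -0.5669]

-0.1994 -0.2220 -0.2645 0.7882 0.3373 -0.5669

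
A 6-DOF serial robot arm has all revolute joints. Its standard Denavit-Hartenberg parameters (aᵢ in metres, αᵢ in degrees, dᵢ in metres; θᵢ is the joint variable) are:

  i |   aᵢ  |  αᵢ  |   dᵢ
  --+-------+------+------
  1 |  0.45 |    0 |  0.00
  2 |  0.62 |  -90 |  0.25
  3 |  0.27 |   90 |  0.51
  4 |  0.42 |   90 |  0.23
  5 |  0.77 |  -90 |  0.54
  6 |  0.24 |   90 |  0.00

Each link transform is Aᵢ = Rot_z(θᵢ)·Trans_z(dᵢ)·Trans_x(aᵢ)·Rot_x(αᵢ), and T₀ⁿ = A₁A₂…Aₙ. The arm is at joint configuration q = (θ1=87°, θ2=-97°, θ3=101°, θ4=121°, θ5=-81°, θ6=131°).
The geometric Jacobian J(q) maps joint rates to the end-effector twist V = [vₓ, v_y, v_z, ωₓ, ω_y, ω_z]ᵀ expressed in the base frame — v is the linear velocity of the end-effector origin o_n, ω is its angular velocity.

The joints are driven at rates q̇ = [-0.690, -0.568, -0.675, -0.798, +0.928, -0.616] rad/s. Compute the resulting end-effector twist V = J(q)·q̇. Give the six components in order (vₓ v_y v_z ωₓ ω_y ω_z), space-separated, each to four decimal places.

1.8614 -0.1164 -0.4014 -1.1977 -0.5185 -2.1758

o_n = [0.4104, 1.5357, 0.0153]
J₁: ẑ×o_n = [-1.5357, 0.4104, 0.0000], ω = ẑ
J2: z=[0.0000, 0.0000, 1.0000] o=[0.0236, 0.4494, 0.0000] → [-1.0863, 0.3869, 0.0000, 0.0000, 0.0000, 1.0000]
J3: z=[0.1736, 0.9848, 0.0000] o=[0.6341, 0.3417, 0.2500] → [-0.2311, 0.0407, 0.4276, 0.1736, 0.9848, 0.0000]
J4: z=[0.9667, -0.1705, -0.1908] o=[0.6720, 0.8529, -0.0150] → [0.1251, 0.0205, 0.6155, 0.9667, -0.1705, -0.1908]
J5: z=[-0.0716, 0.5356, -0.8414] o=[0.9975, 1.1611, 0.1534] → [0.2412, 0.4841, 0.2876, -0.0716, 0.5356, -0.8414]
J6: z=[0.3938, 0.7902, 0.4695] o=[0.2532, 1.6796, -0.0949] → [0.1547, 0.0304, -0.1809, 0.3938, 0.7902, 0.4695]
V = J·q̇ = [1.8614, -0.1164, -0.4014, -1.1977, -0.5185, -2.1758]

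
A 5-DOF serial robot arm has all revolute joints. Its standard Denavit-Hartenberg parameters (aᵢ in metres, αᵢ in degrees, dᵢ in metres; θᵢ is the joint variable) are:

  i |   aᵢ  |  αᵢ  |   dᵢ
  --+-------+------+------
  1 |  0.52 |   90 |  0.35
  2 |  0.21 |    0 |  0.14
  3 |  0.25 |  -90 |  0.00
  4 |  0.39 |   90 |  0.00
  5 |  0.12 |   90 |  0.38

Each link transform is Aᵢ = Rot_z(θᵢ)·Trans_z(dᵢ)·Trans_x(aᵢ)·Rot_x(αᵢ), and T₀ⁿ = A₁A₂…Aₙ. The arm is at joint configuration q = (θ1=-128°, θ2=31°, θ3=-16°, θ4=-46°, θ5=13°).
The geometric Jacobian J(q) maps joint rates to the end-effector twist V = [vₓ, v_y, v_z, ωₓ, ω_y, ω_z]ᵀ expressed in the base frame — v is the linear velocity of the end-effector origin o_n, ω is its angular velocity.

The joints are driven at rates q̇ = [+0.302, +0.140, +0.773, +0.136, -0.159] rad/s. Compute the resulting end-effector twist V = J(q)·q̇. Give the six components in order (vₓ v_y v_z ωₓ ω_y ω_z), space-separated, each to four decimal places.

o_n = [-1.2279, -0.3232, 0.5693]
J₁: ẑ×o_n = [0.3232, -1.2279, 0.0000], ω = ẑ
J2: z=[-0.7880, 0.6157, 0.0000] o=[-0.3201, -0.4098, 0.3500] → [0.1350, 0.1728, 0.4906, -0.7880, 0.6157, 0.0000]
J3: z=[-0.7880, 0.6157, 0.0000] o=[-0.5413, -0.4654, 0.4582] → [0.0684, 0.0876, 0.3106, -0.7880, 0.6157, 0.0000]
J4: z=[0.1593, 0.2040, 0.9659] o=[-0.6900, -0.6557, 0.5229] → [-0.3117, -0.5270, 0.1627, 0.1593, 0.2040, 0.9659]
J5: z=[-0.1196, 0.9752, -0.1862] o=[-1.0721, -0.6892, 0.5930] → [0.0451, 0.0262, 0.1081, -0.1196, 0.9752, -0.1862]
V = J·q̇ = [0.1198, -0.3547, 0.3137, -0.6788, 0.4348, 0.4630]

0.1198 -0.3547 0.3137 -0.6788 0.4348 0.4630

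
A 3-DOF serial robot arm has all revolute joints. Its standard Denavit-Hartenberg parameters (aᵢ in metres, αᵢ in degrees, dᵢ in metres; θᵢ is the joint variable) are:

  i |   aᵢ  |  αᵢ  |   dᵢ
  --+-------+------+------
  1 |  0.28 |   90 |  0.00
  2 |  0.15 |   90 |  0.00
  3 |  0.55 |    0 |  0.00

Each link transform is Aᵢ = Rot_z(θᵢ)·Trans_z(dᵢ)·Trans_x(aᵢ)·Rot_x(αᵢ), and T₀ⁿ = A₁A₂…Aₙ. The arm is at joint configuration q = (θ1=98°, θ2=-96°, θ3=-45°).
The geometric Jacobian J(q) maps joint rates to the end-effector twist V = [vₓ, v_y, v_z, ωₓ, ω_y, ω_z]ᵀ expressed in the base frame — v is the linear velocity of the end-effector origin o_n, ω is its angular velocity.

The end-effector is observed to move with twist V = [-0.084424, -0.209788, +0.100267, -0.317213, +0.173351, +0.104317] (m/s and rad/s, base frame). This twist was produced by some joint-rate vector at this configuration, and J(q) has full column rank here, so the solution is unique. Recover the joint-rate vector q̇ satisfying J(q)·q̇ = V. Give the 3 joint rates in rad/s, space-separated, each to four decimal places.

0.1270 -0.2900 -0.2170

o_n = [-0.4163, 0.1674, -0.5360]
J₁: ẑ×o_n = [-0.1674, -0.4163, 0.0000], ω = ẑ
J2: z=[0.9903, 0.1392, 0.0000] o=[-0.0390, 0.2773, 0.0000] → [-0.0746, 0.5307, -0.0563, 0.9903, 0.1392, 0.0000]
J3: z=[0.1384, -0.9848, 0.1045] o=[-0.0368, 0.2617, -0.1492] → [0.3908, 0.0139, -0.3868, 0.1384, -0.9848, 0.1045]
q̇ = J⁺·V = [0.1270, -0.2900, -0.2170]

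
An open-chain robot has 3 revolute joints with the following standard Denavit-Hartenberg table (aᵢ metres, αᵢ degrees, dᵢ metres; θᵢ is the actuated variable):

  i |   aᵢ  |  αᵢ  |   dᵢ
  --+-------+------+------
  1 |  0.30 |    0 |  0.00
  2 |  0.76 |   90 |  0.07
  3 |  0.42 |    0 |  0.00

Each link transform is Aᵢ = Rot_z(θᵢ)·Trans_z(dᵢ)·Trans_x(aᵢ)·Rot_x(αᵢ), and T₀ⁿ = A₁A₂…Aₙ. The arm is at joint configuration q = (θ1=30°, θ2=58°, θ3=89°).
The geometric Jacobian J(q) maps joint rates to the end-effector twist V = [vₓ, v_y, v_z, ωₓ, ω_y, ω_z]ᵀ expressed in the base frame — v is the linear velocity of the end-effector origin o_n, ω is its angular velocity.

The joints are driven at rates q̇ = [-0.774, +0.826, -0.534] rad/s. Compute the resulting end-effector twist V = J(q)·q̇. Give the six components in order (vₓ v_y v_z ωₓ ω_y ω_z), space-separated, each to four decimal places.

0.0840 0.0244 -0.0039 -0.5337 0.0186 0.0520

o_n = [0.2866, 0.9169, 0.4899]
J₁: ẑ×o_n = [-0.9169, 0.2866, 0.0000], ω = ẑ
J2: z=[0.0000, 0.0000, 1.0000] o=[0.2598, 0.1500, 0.0000] → [-0.7669, 0.0268, 0.0000, 0.0000, 0.0000, 1.0000]
J3: z=[0.9994, -0.0349, 0.0000] o=[0.2863, 0.9095, 0.0700] → [-0.0147, -0.4197, 0.0073, 0.9994, -0.0349, 0.0000]
V = J·q̇ = [0.0840, 0.0244, -0.0039, -0.5337, 0.0186, 0.0520]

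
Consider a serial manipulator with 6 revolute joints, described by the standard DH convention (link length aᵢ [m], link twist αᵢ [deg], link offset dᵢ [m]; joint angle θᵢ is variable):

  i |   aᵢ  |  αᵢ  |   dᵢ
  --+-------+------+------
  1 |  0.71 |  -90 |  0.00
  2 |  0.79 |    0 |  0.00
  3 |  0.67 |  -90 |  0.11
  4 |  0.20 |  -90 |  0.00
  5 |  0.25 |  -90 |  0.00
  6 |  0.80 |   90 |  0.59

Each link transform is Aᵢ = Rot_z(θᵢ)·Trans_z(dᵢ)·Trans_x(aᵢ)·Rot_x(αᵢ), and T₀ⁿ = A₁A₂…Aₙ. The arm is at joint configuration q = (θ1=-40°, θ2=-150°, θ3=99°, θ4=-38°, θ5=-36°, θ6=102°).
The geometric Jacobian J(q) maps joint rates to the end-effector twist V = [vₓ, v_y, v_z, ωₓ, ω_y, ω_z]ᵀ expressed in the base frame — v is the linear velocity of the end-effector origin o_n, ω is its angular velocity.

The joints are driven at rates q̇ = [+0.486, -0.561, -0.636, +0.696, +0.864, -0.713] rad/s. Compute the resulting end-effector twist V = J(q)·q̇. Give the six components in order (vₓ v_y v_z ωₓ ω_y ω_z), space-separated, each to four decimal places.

-0.8682 0.9875 0.2748 -0.5179 -2.3536 -0.1583

o_n = [0.7993, 0.7717, 1.1870]
J₁: ẑ×o_n = [-0.7717, 0.7993, 0.0000], ω = ẑ
J2: z=[0.6428, 0.7660, 0.0000] o=[0.5439, -0.4564, 0.0000] → [0.9093, -0.7630, 0.5937, 0.6428, 0.7660, 0.0000]
J3: z=[0.6428, 0.7660, 0.0000] o=[0.0198, -0.0166, 0.3950] → [0.6067, -0.5091, -0.0905, 0.6428, 0.7660, 0.0000]
J4: z=[0.5953, -0.4995, -0.6293] o=[0.4135, -0.2034, 0.9157] → [0.4781, -0.4044, 0.7732, 0.5953, -0.4995, -0.6293]
J5: z=[-0.2097, -0.8527, 0.4785] o=[0.5686, -0.1728, 1.0382] → [-0.5788, 0.1416, -0.0013, -0.2097, -0.8527, 0.4785]
J6: z=[-0.0257, 0.4940, 0.8691] o=[0.8130, -0.2153, 1.0696] → [-0.7997, -0.0088, -0.0187, -0.0257, 0.4940, 0.8691]
V = J·q̇ = [-0.8682, 0.9875, 0.2748, -0.5179, -2.3536, -0.1583]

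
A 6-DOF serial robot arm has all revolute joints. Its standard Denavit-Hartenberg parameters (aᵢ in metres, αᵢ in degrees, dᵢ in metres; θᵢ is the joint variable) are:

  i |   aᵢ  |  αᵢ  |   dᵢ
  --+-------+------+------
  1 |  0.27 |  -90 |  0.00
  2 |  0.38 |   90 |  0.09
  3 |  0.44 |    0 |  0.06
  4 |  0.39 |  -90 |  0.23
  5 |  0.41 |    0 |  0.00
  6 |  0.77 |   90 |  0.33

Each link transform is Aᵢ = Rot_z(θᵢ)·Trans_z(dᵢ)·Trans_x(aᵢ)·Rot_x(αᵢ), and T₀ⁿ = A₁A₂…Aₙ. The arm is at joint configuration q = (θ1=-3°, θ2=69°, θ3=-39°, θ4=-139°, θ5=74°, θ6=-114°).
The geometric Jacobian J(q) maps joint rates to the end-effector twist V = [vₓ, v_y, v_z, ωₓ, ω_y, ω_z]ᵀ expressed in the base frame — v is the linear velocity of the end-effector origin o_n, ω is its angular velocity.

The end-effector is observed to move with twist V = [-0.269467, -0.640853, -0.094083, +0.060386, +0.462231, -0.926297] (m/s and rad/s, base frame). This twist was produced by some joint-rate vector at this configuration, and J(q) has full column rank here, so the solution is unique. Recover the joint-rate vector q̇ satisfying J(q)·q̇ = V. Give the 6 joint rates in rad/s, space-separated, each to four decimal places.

-0.9550 0.0680 -0.3860 0.4300 0.1550 -0.5520

o_n = [0.4766, -0.5806, 0.4750]
J₁: ẑ×o_n = [0.5806, 0.4766, -0.0000], ω = ẑ
J2: z=[0.0523, 0.9986, 0.0000] o=[0.2696, -0.0141, 0.0000] → [0.4743, -0.0249, -0.2363, 0.0523, 0.9986, 0.0000]
J3: z=[0.9323, -0.0489, 0.3584] o=[0.4103, 0.0686, -0.3548] → [0.1921, -0.7498, -0.6020, 0.9323, -0.0489, 0.3584]
J4: z=[0.9323, -0.0489, 0.3584] o=[0.5742, -0.2172, -0.6525] → [0.0751, -1.0861, -0.3435, 0.9323, -0.0489, 0.3584]
J5: z=[-0.0398, -0.9987, -0.0326] o=[0.6484, -0.2348, -0.2062] → [-0.6915, 0.0327, -0.1578, -0.0398, -0.9987, -0.0326]
J6: z=[-0.0398, -0.9987, -0.0326] o=[0.2403, -0.2173, -0.2420] → [-0.7278, 0.0208, 0.2504, -0.0398, -0.9987, -0.0326]
q̇ = J⁺·V = [-0.9550, 0.0680, -0.3860, 0.4300, 0.1550, -0.5520]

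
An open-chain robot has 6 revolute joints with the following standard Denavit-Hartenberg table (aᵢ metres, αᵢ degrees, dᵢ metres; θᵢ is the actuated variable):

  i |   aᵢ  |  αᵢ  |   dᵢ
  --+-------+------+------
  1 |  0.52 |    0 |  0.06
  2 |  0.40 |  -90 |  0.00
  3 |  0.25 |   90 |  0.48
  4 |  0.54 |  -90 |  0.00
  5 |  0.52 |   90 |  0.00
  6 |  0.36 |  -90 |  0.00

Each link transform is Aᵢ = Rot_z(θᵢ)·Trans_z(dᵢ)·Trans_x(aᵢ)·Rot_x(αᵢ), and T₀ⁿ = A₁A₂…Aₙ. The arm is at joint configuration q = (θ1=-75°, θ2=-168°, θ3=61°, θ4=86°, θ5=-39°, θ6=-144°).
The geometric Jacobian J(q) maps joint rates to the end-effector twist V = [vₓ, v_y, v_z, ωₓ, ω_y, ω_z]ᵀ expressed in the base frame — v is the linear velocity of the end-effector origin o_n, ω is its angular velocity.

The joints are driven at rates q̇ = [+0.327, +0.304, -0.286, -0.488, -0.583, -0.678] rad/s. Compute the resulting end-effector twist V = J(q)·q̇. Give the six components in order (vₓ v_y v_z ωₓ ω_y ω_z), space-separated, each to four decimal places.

o_n = [-1.2692, -0.3492, -0.3173]
J₁: ẑ×o_n = [0.3492, -1.2692, 0.0000], ω = ẑ
J2: z=[0.0000, 0.0000, 1.0000] o=[0.1346, -0.5023, 0.0600] → [-0.1531, -1.4038, 0.0000, 0.0000, 0.0000, 1.0000]
J3: z=[-0.8910, -0.4540, 0.0000] o=[-0.0470, -0.1459, 0.0600] → [0.1713, -0.3362, -0.3737, -0.8910, -0.4540, 0.0000]
J4: z=[-0.3971, 0.7793, 0.4848] o=[-0.5297, -0.2558, -0.1587] → [-0.0783, -0.4215, 0.6133, -0.3971, 0.7793, 0.4848]
J5: z=[0.1574, -0.4626, 0.8725] o=[-1.0180, -0.4841, -0.1916] → [-0.0596, -0.1994, -0.0950, 0.1574, -0.4626, 0.8725]
J6: z=[0.2604, 0.8717, 0.4152] o=[-1.5133, -0.3999, -0.0576] → [-0.2474, 0.1690, -0.1996, 0.2604, 0.8717, 0.4152]
V = J·q̇ = [0.2594, -0.5383, -0.0017, 0.1802, -0.5718, -0.3957]

0.2594 -0.5383 -0.0017 0.1802 -0.5718 -0.3957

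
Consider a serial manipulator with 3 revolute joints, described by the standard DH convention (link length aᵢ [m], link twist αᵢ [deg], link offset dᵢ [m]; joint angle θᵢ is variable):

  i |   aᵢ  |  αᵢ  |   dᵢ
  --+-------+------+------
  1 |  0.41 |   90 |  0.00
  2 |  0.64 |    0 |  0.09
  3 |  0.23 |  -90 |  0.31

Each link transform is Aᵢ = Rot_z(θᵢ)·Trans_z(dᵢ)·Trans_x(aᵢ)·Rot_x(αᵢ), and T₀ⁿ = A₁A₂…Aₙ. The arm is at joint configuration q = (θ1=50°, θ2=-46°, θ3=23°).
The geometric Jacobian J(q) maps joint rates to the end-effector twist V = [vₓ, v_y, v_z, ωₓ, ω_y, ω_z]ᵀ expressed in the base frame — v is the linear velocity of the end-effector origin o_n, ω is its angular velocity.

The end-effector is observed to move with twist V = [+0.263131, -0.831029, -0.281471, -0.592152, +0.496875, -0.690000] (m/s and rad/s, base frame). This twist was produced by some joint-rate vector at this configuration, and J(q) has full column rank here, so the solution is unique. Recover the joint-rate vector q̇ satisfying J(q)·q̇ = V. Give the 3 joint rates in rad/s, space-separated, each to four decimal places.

o_n = [0.9918, 0.5597, -0.5502]
J₁: ẑ×o_n = [-0.5597, 0.9918, 0.0000], ω = ẑ
J2: z=[0.7660, -0.6428, 0.0000] o=[0.2635, 0.3141, 0.0000] → [0.3537, 0.4215, 0.6563, 0.7660, -0.6428, 0.0000]
J3: z=[0.7660, -0.6428, 0.0000] o=[0.6183, 0.5968, -0.4604] → [0.0578, 0.0688, 0.2117, 0.7660, -0.6428, 0.0000]
q̇ = J⁺·V = [-0.6900, -0.2650, -0.5080]

-0.6900 -0.2650 -0.5080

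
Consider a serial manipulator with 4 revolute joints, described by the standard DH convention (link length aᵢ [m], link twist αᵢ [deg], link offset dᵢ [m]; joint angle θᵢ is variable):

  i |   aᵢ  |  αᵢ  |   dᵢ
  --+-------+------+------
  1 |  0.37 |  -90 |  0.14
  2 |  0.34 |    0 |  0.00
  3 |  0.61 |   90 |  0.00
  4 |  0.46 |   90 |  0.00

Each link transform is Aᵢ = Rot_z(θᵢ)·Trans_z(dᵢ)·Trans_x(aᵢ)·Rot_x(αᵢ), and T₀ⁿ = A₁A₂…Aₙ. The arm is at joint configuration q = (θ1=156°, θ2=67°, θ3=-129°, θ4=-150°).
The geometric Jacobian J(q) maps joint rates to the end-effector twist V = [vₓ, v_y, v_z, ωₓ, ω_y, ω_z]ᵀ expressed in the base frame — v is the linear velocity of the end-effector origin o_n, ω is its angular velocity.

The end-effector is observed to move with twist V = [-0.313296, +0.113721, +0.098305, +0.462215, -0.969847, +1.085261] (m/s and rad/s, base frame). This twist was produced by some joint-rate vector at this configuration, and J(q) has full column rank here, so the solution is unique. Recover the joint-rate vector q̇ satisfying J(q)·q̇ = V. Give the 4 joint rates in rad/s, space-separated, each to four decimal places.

o_n = [-0.4566, 0.4551, 0.0139]
J₁: ẑ×o_n = [-0.4551, -0.4566, 0.0000], ω = ẑ
J2: z=[-0.4067, -0.9135, 0.0000] o=[-0.3380, 0.1505, 0.1400] → [0.1152, -0.0513, -0.2322, -0.4067, -0.9135, 0.0000]
J3: z=[-0.4067, -0.9135, 0.0000] o=[-0.4594, 0.2045, -0.1730] → [-0.1707, 0.0760, -0.0994, -0.4067, -0.9135, 0.0000]
J4: z=[0.8066, -0.3591, 0.4695] o=[-0.7210, 0.3210, 0.3656] → [0.0634, 0.4078, 0.2031, 0.8066, -0.3591, 0.4695]
q̇ = J⁺·V = [0.6510, 0.1520, 0.5460, 0.9250]

0.6510 0.1520 0.5460 0.9250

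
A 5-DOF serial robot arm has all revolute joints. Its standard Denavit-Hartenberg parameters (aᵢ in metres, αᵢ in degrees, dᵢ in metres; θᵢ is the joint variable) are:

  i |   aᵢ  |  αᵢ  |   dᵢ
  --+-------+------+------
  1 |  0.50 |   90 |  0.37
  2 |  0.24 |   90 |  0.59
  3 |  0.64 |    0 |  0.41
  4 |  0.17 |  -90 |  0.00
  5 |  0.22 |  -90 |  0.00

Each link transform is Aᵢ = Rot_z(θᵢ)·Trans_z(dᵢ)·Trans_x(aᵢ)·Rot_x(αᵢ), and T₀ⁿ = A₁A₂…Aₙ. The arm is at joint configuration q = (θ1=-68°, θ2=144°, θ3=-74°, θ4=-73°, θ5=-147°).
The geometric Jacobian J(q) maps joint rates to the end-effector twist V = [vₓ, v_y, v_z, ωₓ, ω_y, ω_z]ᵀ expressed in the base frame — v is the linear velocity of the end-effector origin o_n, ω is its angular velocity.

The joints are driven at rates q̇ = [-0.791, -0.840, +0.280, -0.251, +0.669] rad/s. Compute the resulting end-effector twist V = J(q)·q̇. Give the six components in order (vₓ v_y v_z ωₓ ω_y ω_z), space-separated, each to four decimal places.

o_n = [0.1901, -0.4244, 1.0505]
J₁: ẑ×o_n = [0.4244, 0.1901, -0.0000], ω = ẑ
J2: z=[-0.9272, -0.3746, 0.0000] o=[0.1873, -0.4636, 0.3700] → [-0.2549, 0.6310, -0.0353, -0.9272, -0.3746, 0.0000]
J3: z=[0.2202, -0.5450, 0.8090] o=[-0.4325, -0.5046, 0.5111] → [-0.3589, 0.3849, 0.3570, 0.2202, -0.5450, 0.8090]
J4: z=[0.2202, -0.5450, 0.8090] o=[0.1748, -0.3652, 0.9465] → [-0.0089, -0.0105, -0.0046, 0.2202, -0.5450, 0.8090]
J5: z=[0.6125, 0.7227, 0.3201] o=[0.3038, -0.4375, 0.8627] → [0.1316, -0.1515, 0.0902, 0.6125, 0.7227, 0.3201]
V = J·q̇ = [-0.1318, -0.6714, 0.1911, 1.1950, 0.7824, -0.5534]

-0.1318 -0.6714 0.1911 1.1950 0.7824 -0.5534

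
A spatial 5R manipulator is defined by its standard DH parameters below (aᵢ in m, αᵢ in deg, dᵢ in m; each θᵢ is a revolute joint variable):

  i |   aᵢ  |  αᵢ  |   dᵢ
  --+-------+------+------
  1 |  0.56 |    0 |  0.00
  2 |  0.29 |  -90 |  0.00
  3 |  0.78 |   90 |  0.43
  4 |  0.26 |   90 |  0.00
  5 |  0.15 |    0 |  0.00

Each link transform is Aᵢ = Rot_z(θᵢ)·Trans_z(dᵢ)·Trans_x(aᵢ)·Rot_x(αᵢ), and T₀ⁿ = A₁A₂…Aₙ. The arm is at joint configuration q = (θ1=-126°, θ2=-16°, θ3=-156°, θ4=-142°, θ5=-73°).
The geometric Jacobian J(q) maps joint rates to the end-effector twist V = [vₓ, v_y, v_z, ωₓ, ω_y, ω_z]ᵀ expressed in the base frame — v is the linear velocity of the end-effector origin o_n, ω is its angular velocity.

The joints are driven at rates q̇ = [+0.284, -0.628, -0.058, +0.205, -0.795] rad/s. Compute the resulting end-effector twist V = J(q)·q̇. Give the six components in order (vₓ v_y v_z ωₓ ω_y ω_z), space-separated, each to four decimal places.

0.2038 -0.1251 0.0587 -0.0033 0.8660 -0.3322

o_n = [-0.0650, -0.5549, 0.3509]
J₁: ẑ×o_n = [0.5549, -0.0650, 0.0000], ω = ẑ
J2: z=[0.0000, 0.0000, 1.0000] o=[-0.3292, -0.4530, 0.0000] → [0.1019, 0.2642, -0.0000, 0.0000, 0.0000, 1.0000]
J3: z=[0.6157, -0.7880, 0.0000] o=[-0.5577, -0.6316, 0.0000] → [-0.2765, -0.2160, 0.4355, 0.6157, -0.7880, 0.0000]
J4: z=[0.3205, 0.2504, -0.9135] o=[0.2686, -0.5317, 0.3173] → [-0.0127, 0.2939, 0.0761, 0.3205, 0.2504, -0.9135]
J5: z=[0.0419, -0.9672, -0.2504] o=[0.0225, -0.5208, 0.2339] → [-0.1217, 0.0170, -0.0860, 0.0419, -0.9672, -0.2504]
V = J·q̇ = [0.2038, -0.1251, 0.0587, -0.0033, 0.8660, -0.3322]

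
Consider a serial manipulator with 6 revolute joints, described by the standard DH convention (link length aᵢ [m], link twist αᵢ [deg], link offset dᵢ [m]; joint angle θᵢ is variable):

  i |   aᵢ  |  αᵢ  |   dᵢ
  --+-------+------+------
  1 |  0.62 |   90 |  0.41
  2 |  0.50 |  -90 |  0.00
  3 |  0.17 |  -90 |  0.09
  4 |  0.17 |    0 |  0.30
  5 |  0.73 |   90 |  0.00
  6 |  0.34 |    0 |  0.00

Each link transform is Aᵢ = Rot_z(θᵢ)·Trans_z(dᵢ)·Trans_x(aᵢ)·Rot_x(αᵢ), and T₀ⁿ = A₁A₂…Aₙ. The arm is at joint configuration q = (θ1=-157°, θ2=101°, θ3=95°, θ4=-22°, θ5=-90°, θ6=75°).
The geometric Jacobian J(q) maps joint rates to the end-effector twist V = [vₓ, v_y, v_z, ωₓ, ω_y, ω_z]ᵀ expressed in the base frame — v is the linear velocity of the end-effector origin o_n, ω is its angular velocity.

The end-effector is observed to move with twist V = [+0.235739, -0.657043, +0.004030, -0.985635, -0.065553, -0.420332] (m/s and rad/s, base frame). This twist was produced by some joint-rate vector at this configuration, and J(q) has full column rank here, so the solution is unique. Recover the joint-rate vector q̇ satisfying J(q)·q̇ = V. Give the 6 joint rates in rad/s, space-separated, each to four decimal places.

-0.6140 -0.0660 -0.7950 -0.3360 0.3580 0.4210

o_n = [0.2179, 0.1290, 0.1104]
J₁: ẑ×o_n = [-0.1290, 0.2179, 0.0000], ω = ẑ
J2: z=[-0.3907, 0.9205, 0.0000] o=[-0.5707, -0.2423, 0.4100] → [-0.2757, -0.1170, -0.8710, -0.3907, 0.9205, 0.0000]
J3: z=[0.9036, 0.3836, -0.1908] o=[-0.4829, -0.2050, 0.9008] → [-0.2394, 0.5805, 0.0330, 0.9036, 0.3836, -0.1908]
J4: z=[-0.2090, 0.0060, -0.9779] o=[-0.3380, -0.3275, 0.8691] → [0.4419, -0.7022, -0.0987, -0.2090, 0.0060, -0.9779]
J5: z=[-0.2090, 0.0060, -0.9779] o=[-0.2842, -0.4468, 0.5501] → [0.5605, -0.5829, -0.1234, -0.2090, 0.0060, -0.9779]
J6: z=[-0.6852, 0.7126, 0.1508] o=[0.2251, 0.0653, 0.4443] → [-0.2475, -0.2299, -0.0385, -0.6852, 0.7126, 0.1508]
q̇ = J⁺·V = [-0.6140, -0.0660, -0.7950, -0.3360, 0.3580, 0.4210]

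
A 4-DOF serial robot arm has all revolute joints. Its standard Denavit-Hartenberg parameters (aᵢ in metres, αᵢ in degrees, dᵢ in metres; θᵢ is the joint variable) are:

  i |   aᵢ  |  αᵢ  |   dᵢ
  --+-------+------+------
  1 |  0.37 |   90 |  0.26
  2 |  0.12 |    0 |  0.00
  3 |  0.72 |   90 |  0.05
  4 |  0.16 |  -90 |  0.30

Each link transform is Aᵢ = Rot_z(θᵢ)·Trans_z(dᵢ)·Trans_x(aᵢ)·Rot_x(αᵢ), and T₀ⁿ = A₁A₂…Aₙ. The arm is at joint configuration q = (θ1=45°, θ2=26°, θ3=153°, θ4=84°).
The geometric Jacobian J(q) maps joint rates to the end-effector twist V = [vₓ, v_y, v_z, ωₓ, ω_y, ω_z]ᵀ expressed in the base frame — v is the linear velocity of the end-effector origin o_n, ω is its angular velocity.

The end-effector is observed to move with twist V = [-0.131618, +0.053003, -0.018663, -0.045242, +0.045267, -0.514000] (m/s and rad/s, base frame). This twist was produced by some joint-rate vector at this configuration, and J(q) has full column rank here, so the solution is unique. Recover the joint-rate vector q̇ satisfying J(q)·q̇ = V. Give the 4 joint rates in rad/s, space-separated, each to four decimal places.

o_n = [-0.0314, -0.3271, 0.6254]
J₁: ẑ×o_n = [0.3271, -0.0314, 0.0000], ω = ẑ
J2: z=[0.7071, -0.7071, 0.0000] o=[0.2616, 0.2616, 0.2600] → [-0.2584, -0.2584, -0.6235, 0.7071, -0.7071, 0.0000]
J3: z=[0.7071, -0.7071, 0.0000] o=[0.3379, 0.3379, 0.3126] → [-0.2212, -0.2212, -0.7314, 0.7071, -0.7071, 0.0000]
J4: z=[0.0123, 0.0123, 0.9998] o=[-0.1358, -0.2065, 0.3252] → [0.1243, 0.1007, -0.0028, 0.0123, 0.0123, 0.9998]
q̇ = J⁺·V = [-0.5150, -0.6070, 0.5430, 0.0010]

-0.5150 -0.6070 0.5430 0.0010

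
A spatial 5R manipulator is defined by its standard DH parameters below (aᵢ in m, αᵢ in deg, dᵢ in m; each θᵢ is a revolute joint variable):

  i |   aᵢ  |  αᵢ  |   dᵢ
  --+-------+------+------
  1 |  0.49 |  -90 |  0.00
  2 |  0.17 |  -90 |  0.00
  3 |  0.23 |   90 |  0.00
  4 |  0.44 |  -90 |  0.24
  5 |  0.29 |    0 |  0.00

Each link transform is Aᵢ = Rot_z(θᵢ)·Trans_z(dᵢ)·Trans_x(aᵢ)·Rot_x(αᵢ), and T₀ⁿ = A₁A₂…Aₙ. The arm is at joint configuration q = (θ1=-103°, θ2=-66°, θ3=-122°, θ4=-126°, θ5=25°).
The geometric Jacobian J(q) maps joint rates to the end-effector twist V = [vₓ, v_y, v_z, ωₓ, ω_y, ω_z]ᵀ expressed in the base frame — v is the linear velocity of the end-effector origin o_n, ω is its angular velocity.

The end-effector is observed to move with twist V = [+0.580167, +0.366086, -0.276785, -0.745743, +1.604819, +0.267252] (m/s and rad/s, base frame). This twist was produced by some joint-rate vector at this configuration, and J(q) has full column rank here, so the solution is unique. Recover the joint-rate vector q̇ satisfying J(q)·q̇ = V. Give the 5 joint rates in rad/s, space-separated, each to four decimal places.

o_n = [-0.2206, 0.0113, 0.3842]
J₁: ẑ×o_n = [-0.0113, -0.2206, 0.0000], ω = ẑ
J2: z=[0.9744, -0.2250, 0.0000] o=[-0.1102, -0.4774, 0.0000] → [-0.0864, -0.3744, 0.4513, 0.9744, -0.2250, 0.0000]
J3: z=[-0.2055, -0.8901, -0.4067] o=[-0.1258, -0.5448, 0.1553] → [0.0224, 0.0856, -0.1987, -0.2055, -0.8901, -0.4067]
J4: z=[-0.4387, 0.4553, -0.7747] o=[0.0754, -0.5404, 0.0440] → [0.5823, 0.3787, -0.1072, -0.4387, 0.4553, -0.7747]
J5: z=[0.8285, 0.5388, -0.1526] o=[-0.1830, -0.1192, 0.1280] → [0.1580, -0.2065, 0.1284, 0.8285, 0.5388, -0.1526]
q̇ = J⁺·V = [0.5710, -0.9420, -0.9160, 0.7940, 0.4010]

0.5710 -0.9420 -0.9160 0.7940 0.4010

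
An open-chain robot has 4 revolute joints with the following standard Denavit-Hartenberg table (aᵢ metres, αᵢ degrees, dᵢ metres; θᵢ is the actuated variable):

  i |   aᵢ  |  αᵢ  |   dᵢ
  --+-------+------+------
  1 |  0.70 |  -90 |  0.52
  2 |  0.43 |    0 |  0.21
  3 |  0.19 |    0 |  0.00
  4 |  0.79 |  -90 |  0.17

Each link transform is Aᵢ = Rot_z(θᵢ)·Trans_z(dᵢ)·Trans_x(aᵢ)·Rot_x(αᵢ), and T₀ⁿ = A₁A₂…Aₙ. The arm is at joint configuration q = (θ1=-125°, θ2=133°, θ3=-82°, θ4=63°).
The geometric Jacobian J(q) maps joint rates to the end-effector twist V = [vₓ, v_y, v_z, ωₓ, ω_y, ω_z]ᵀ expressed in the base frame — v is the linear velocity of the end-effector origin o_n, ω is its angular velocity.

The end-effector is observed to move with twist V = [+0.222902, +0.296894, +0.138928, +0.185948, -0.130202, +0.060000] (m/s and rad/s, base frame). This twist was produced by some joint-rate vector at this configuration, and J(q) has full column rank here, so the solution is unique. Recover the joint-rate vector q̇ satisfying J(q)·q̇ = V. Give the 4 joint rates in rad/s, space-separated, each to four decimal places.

0.0600 0.3930 0.0190 -0.1850

o_n = [0.1937, -0.3859, -0.6638]
J₁: ẑ×o_n = [0.3859, 0.1937, -0.0000], ω = ẑ
J2: z=[0.8192, -0.5736, 0.0000] o=[-0.4015, -0.5734, 0.5200] → [0.6790, 0.9697, 0.4950, 0.8192, -0.5736, 0.0000]
J3: z=[0.8192, -0.5736, 0.0000] o=[-0.0613, -0.4536, 0.2055] → [0.4986, 0.7121, 0.2018, 0.8192, -0.5736, 0.0000]
J4: z=[0.8192, -0.5736, 0.0000] o=[-0.1299, -0.5516, 0.0579] → [0.4140, 0.5912, 0.3213, 0.8192, -0.5736, 0.0000]
q̇ = J⁺·V = [0.0600, 0.3930, 0.0190, -0.1850]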